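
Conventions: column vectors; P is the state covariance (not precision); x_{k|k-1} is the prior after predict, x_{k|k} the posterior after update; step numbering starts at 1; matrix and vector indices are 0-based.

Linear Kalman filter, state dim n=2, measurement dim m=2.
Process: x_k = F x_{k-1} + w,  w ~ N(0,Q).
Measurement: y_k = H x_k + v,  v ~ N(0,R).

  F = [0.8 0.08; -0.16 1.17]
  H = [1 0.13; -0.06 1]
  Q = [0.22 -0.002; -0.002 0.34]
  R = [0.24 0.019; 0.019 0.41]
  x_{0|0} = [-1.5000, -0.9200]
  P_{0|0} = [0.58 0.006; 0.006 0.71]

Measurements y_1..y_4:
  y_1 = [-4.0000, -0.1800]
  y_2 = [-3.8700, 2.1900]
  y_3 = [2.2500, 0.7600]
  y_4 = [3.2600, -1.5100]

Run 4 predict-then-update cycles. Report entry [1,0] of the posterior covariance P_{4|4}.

step 1: x^-=[-1.2736, -0.8364]  P^-=[0.5965 -0.0042; -0.0042 1.3245]  S=[0.8578 0.1512; 0.1512 1.7372]  K=[0.7097 -0.0848; 0.0623 0.7572]  nu=[-2.6177, 0.5800]  x^+=[-3.1806, -0.5604]  P^+=[0.1702 -0.0111; -0.0111 0.3110]
step 2: x^-=[-2.5893, -0.1468]  P^-=[0.3295 -0.0049; -0.0049 0.7742]  S=[0.5813 0.0950; 0.0950 1.1860]  K=[0.5767 -0.0670; 0.0587 0.6483]  nu=[-1.2616, 2.1814]  x^+=[-3.4630, 1.1934]  P^+=[0.1382 -0.0082; -0.0082 0.2664]
step 3: x^-=[-2.6749, 1.9504]  P^-=[0.3091 -0.0023; -0.0023 0.7113]  S=[0.5605 0.0906; 0.0906 1.1227]  K=[0.5612 -0.0639; 0.0591 0.6289]  nu=[4.6714, -1.3508]  x^+=[0.0332, 1.3770]  P^+=[0.1345 -0.0075; -0.0075 0.2585]
step 4: x^-=[0.1367, 1.6058]  P^-=[0.3068 -0.0019; -0.0019 0.7002]  S=[0.5581 0.0897; 0.0897 1.1115]  K=[0.5594 -0.0634; 0.0592 0.6253]  nu=[2.9145, -3.1076]  x^+=[1.9642, -0.1648]  P^+=[0.1340 -0.0073; -0.0073 0.2570]

P_post[1,0] = -0.0073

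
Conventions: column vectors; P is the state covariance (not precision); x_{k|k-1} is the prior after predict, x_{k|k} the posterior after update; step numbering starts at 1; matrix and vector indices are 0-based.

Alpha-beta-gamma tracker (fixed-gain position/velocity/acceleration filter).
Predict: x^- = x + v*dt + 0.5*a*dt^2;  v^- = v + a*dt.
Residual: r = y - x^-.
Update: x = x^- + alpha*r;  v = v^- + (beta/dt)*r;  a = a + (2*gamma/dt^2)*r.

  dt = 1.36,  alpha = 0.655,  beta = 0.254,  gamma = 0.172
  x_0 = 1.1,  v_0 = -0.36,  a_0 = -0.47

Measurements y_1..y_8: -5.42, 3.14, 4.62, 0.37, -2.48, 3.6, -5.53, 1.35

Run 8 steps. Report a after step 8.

a_post = -1.2826

step 1: x_pred=0.1757  r=-5.5957  x^+=-3.4895  v^+=-2.0443  a^+=-1.5107
step 2: x_pred=-7.6668  r=10.8068  x^+=-0.5884  v^+=-2.0805  a^+=0.4992
step 3: x_pred=-2.9563  r=7.5763  x^+=2.0062  v^+=0.0133  a^+=1.9083
step 4: x_pred=3.7891  r=-3.4191  x^+=1.5496  v^+=1.9700  a^+=1.2724
step 5: x_pred=5.4055  r=-7.8855  x^+=0.2405  v^+=2.2277  a^+=-0.1942
step 6: x_pred=3.0905  r=0.5095  x^+=3.4242  v^+=2.0587  a^+=-0.0995
step 7: x_pred=6.1321  r=-11.6621  x^+=-1.5066  v^+=-0.2546  a^+=-2.2685
step 8: x_pred=-3.9508  r=5.3008  x^+=-0.4788  v^+=-2.3497  a^+=-1.2826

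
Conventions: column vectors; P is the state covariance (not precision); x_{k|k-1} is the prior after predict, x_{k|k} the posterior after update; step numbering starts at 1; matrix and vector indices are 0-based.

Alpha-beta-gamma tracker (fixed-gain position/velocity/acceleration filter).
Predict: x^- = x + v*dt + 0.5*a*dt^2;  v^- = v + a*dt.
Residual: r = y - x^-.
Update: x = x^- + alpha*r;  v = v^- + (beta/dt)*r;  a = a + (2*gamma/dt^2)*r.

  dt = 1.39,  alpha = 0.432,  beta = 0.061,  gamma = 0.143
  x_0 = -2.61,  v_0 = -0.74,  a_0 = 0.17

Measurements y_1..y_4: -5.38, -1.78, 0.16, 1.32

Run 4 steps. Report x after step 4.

step 1: x_pred=-3.4744  r=-1.9056  x^+=-4.2976  v^+=-0.5873  a^+=-0.1121
step 2: x_pred=-5.2223  r=3.4423  x^+=-3.7352  v^+=-0.5921  a^+=0.3975
step 3: x_pred=-4.1742  r=4.3342  x^+=-2.3018  v^+=0.1506  a^+=1.0390
step 4: x_pred=-1.0887  r=2.4087  x^+=-0.0481  v^+=1.7006  a^+=1.3956

x_post = -0.0481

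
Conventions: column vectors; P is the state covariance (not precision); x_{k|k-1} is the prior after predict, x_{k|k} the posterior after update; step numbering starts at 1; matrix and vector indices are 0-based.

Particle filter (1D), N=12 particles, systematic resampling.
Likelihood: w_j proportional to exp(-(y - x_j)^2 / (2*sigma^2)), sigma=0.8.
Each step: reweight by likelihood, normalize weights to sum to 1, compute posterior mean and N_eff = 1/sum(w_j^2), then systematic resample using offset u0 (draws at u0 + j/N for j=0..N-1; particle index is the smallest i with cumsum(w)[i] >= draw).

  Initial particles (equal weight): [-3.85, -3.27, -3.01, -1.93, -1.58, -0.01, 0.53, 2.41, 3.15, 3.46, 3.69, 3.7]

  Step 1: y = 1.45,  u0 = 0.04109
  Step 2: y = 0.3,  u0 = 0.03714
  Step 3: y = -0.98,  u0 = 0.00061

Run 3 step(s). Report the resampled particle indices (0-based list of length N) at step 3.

resampled_idx = [0, 0, 1, 1, 2, 2, 3, 3, 5, 7, 8, 10]

step 1: w=[0.0000, 0.0000, 0.0000, 0.0001, 0.0006, 0.1371, 0.3743, 0.3529, 0.0758, 0.0309, 0.0144, 0.0139]  mean=1.4967  Neff=3.4415  idx=[5, 5, 6, 6, 6, 6, 7, 7, 7, 7, 8, 9]
step 2: w=[0.1594, 0.1594, 0.1649, 0.1649, 0.1649, 0.1649, 0.0053, 0.0053, 0.0053, 0.0053, 0.0003, 0.0001]  mean=0.3987  Neff=6.2617  idx=[0, 0, 1, 1, 2, 2, 3, 3, 4, 4, 5, 5]
step 3: w=[0.1468, 0.1468, 0.1468, 0.1468, 0.0516, 0.0516, 0.0516, 0.0516, 0.0516, 0.0516, 0.0516, 0.0516]  mean=0.2128  Neff=9.2994  idx=[0, 0, 1, 1, 2, 2, 3, 3, 5, 7, 8, 10]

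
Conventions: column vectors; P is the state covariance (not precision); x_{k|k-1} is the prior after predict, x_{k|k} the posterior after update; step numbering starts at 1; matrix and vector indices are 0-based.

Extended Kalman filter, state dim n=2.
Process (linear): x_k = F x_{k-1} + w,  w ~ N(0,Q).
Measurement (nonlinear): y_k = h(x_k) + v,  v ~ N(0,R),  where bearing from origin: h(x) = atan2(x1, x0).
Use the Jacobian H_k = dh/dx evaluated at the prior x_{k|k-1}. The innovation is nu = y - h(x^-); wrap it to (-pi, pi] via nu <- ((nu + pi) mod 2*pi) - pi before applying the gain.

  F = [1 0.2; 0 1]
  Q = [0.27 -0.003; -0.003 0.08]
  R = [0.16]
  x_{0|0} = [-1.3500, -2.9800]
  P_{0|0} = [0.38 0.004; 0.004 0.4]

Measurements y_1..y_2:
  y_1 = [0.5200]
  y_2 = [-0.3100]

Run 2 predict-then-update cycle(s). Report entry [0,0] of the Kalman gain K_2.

K[0,0] = 1.0261

step 1: x^-=[-1.9460, -2.9800]  P^-=[0.6676 0.0810; 0.0810 0.4800]  H_jac=[0.2353 -0.1536]  S=[0.2024]  K=[0.7144; -0.2702]  nu=[2.6693]  x^+=[-0.0390, -3.7011]  P^+=[0.5643 0.1201; 0.1201 0.4652]
step 2: x^-=[-0.7793, -3.7011]  P^-=[0.9009 0.2101; 0.2101 0.5452]  H_jac=[0.2587 -0.0545]  S=[0.2160]  K=[1.0261; 0.1142]  nu=[1.4683]  x^+=[0.7274, -3.5335]  P^+=[0.6735 0.1848; 0.1848 0.5424]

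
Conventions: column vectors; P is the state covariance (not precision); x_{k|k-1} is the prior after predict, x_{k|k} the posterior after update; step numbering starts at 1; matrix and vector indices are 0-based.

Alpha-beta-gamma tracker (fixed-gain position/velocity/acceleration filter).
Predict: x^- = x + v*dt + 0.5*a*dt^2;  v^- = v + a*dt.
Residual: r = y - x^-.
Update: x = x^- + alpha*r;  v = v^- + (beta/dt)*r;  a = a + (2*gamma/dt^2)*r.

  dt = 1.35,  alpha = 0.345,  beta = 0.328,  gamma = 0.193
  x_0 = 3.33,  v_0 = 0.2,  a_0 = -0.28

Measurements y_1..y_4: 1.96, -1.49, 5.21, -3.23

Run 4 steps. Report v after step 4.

step 1: x_pred=3.3449  r=-1.3849  x^+=2.8671  v^+=-0.5145  a^+=-0.5733
step 2: x_pred=1.6501  r=-3.1401  x^+=0.5668  v^+=-2.0514  a^+=-1.2384
step 3: x_pred=-3.3310  r=8.5410  x^+=-0.3844  v^+=-1.6480  a^+=0.5706
step 4: x_pred=-2.0892  r=-1.1408  x^+=-2.4828  v^+=-1.1549  a^+=0.3290

v_post = -1.1549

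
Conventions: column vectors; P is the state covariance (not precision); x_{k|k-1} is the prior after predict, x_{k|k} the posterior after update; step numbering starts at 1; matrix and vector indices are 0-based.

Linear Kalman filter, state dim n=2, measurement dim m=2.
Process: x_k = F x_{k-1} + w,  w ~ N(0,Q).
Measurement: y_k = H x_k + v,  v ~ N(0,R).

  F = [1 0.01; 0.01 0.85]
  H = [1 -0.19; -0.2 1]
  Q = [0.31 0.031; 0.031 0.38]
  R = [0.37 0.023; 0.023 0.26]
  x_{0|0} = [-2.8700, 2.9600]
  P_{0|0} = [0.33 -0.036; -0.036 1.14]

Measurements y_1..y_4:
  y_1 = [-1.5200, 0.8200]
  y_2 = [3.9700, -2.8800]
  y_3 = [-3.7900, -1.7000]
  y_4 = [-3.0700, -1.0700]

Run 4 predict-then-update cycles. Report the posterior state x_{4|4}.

step 1: x^-=[-2.8404, 2.4873]  P^-=[0.6394 0.0134; 0.0134 1.2031]  S=[1.0477 -0.3196; -0.3196 1.4833]  K=[0.6254 0.0575; 0.0444 0.8188]  nu=[1.7930, -2.2354]  x^+=[-1.8477, 0.7364]  P^+=[0.2477 0.0789; 0.0789 0.2297]
step 2: x^-=[-1.8404, 0.6075]  P^-=[0.5593 0.1025; 0.1025 0.5473]  S=[0.9101 -0.0865; -0.0865 0.7887]  K=[0.5982 0.0537; 0.0625 0.6748]  nu=[5.9258, -3.8556]  x^+=[1.4977, -1.6242]  P^+=[0.2369 0.0751; 0.0751 0.1919]
step 3: x^-=[1.4814, -1.3656]  P^-=[0.5484 0.0988; 0.0988 0.5200]  S=[0.8996 -0.0829; -0.0829 0.7624]  K=[0.5933 0.0503; 0.0611 0.6628]  nu=[-5.5309, -0.0382]  x^+=[-1.8022, -1.7288]  P^+=[0.2347 0.0737; 0.0737 0.1885]
step 4: x^-=[-1.8195, -1.4875]  P^-=[0.5462 0.0976; 0.0976 0.5174]  S=[0.8978 -0.0833; -0.0833 0.7603]  K=[0.5923 0.0495; 0.0605 0.6616]  nu=[-1.5331, 0.0536]  x^+=[-2.7249, -1.5449]  P^+=[0.2342 0.0733; 0.0733 0.1881]

x_post = [-2.7249, -1.5449]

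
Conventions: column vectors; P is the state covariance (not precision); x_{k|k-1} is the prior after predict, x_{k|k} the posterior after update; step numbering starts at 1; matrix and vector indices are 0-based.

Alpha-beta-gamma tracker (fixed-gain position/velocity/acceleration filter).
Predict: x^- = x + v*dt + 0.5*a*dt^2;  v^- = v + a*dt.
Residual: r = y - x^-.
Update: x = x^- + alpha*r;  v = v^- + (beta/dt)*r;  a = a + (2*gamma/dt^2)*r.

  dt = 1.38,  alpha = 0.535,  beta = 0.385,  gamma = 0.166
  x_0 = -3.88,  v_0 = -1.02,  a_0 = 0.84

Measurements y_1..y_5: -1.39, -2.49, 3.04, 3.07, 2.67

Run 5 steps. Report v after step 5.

v_post = 1.2922

step 1: x_pred=-4.4878  r=3.0978  x^+=-2.8305  v^+=1.0034  a^+=1.3800
step 2: x_pred=-0.1316  r=-2.3584  x^+=-1.3934  v^+=2.2499  a^+=0.9689
step 3: x_pred=2.6341  r=0.4059  x^+=2.8513  v^+=3.7003  a^+=1.0397
step 4: x_pred=8.9476  r=-5.8776  x^+=5.8031  v^+=3.4952  a^+=0.0150
step 5: x_pred=10.6408  r=-7.9708  x^+=6.3764  v^+=1.2922  a^+=-1.3746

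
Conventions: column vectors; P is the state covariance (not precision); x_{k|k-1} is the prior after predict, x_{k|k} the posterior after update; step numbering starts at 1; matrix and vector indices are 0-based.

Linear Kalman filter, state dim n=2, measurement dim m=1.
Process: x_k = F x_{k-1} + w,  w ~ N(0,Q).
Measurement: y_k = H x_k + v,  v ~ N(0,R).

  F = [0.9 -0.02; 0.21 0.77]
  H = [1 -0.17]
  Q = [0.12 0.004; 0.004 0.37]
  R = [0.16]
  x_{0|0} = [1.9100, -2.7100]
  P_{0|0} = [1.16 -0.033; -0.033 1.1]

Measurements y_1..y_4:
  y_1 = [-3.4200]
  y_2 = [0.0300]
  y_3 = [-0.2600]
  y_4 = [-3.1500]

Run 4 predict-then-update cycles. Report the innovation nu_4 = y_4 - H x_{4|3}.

step 1: x^-=[1.7732, -1.6856]  P^-=[1.0612 0.1836; 0.1836 1.0627]  S=[1.1895]  K=[0.8659; 0.0025]  nu=[-5.4798]  x^+=[-2.9718, -1.6990]  P^+=[0.1693 0.1810; 0.1810 1.0627]
step 2: x^-=[-2.6406, -1.9323]  P^-=[0.2511 0.1443; 0.1443 1.0661]  S=[0.3928]  K=[0.5767; -0.0939]  nu=[2.3421]  x^+=[-1.2899, -2.1523]  P^+=[0.1204 0.1656; 0.1656 1.0626]
step 3: x^-=[-1.1179, -1.9282]  P^-=[0.2120 0.1245; 0.1245 1.0589]  S=[0.3603]  K=[0.5297; -0.1542]  nu=[0.5301]  x^+=[-0.8371, -2.0099]  P^+=[0.1109 0.1539; 0.1539 1.0503]
step 4: x^-=[-0.7132, -1.7234]  P^-=[0.2047 0.1148; 0.1148 1.0474]  S=[0.3560]  K=[0.5203; -0.1777]  nu=[-2.7298]  x^+=[-2.1335, -1.2382]  P^+=[0.1084 0.1477; 0.1477 1.0362]

innov = [-2.7298]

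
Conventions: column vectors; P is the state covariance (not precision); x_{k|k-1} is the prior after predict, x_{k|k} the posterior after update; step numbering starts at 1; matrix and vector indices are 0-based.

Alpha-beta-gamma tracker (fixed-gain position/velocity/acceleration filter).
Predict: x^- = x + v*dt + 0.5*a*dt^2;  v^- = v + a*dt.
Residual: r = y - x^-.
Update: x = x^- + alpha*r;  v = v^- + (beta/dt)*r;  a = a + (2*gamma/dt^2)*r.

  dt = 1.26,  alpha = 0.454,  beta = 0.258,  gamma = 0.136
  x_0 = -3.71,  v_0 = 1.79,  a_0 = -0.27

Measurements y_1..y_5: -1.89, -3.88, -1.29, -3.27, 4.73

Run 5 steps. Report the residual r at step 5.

step 1: x_pred=-1.6689  r=-0.2211  x^+=-1.7693  v^+=1.4045  a^+=-0.3079
step 2: x_pred=-0.2440  r=-3.6360  x^+=-1.8947  v^+=0.2721  a^+=-0.9308
step 3: x_pred=-2.2908  r=1.0008  x^+=-1.8364  v^+=-0.6958  a^+=-0.7594
step 4: x_pred=-3.3160  r=0.0460  x^+=-3.2951  v^+=-1.6432  a^+=-0.7515
step 5: x_pred=-5.9621  r=10.6921  x^+=-1.1079  v^+=-0.4008  a^+=1.0804

resid = 10.6921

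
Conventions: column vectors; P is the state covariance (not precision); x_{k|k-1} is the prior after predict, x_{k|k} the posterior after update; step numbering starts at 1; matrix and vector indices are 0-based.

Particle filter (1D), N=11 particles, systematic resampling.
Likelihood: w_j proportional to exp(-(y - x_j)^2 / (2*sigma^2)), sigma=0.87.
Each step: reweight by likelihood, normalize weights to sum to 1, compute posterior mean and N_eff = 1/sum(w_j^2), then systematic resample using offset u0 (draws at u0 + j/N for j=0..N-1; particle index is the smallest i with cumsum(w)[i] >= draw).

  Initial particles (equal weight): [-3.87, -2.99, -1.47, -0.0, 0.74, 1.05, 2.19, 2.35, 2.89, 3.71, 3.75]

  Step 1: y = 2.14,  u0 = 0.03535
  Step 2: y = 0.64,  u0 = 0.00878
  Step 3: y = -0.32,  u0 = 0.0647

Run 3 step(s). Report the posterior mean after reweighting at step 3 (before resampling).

post_mean = 0.8643

step 1: w=[0.0000, 0.0000, 0.0000, 0.0127, 0.0718, 0.1196, 0.2617, 0.2546, 0.1808, 0.0514, 0.0473]  mean=2.2408  Neff=5.2495  idx=[4, 5, 6, 6, 6, 7, 7, 7, 8, 8, 9]
step 2: w=[0.3301, 0.2974, 0.0680, 0.0680, 0.0680, 0.0482, 0.0482, 0.0482, 0.0117, 0.0117, 0.0007]  mean=1.4128  Neff=4.5763  idx=[0, 0, 0, 0, 1, 1, 1, 2, 3, 4, 6]
step 3: w=[0.1683, 0.1683, 0.1683, 0.1683, 0.1023, 0.1023, 0.1023, 0.0055, 0.0055, 0.0055, 0.0032]  mean=0.8643  Neff=6.9039  idx=[0, 0, 1, 2, 2, 3, 3, 4, 5, 6, 6]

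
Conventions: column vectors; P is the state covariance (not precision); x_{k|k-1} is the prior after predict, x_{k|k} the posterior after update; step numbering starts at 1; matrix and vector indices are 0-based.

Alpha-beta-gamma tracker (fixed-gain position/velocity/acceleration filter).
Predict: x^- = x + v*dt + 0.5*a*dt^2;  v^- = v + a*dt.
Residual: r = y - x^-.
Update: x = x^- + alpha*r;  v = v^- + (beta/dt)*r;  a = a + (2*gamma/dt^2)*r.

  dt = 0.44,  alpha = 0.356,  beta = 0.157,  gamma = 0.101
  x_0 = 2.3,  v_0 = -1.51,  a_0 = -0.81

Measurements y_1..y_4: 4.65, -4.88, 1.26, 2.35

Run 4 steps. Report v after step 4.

step 1: x_pred=1.5572  r=3.0928  x^+=2.6582  v^+=-0.7628  a^+=2.4170
step 2: x_pred=2.5566  r=-7.4366  x^+=-0.0909  v^+=-2.3528  a^+=-5.3422
step 3: x_pred=-1.6432  r=2.9032  x^+=-0.6097  v^+=-3.6675  a^+=-2.3130
step 4: x_pred=-2.4473  r=4.7973  x^+=-0.7394  v^+=-2.9735  a^+=2.6924

v_post = -2.9735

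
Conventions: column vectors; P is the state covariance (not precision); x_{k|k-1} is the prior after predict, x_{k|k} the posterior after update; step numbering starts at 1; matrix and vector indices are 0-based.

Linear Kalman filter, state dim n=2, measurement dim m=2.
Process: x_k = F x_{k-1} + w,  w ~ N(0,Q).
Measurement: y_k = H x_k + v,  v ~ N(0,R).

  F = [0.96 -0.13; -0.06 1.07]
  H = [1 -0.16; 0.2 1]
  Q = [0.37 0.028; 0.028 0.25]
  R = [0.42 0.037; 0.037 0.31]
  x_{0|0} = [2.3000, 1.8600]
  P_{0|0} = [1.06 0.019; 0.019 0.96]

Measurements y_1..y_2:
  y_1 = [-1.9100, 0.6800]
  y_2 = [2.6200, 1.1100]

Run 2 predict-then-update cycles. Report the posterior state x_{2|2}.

step 1: x^-=[1.9662, 1.8522]  P^-=[1.3584 -0.1469; -0.1469 1.3505]  S=[1.8600 -0.0496; -0.0496 1.6560]  K=[0.7456 0.0977; -0.1740 0.7925]  nu=[-3.5798, -1.5654]  x^+=[-0.8557, 1.2345]  P^+=[0.3159 -0.0053; -0.0053 0.2403]
step 2: x^-=[-0.9820, 1.3723]  P^-=[0.6665 -0.0291; -0.0291 0.5269]  S=[1.1093 0.0578; 0.0578 0.8520]  K=[0.6008 0.0815; -0.1346 0.6208]  nu=[3.8215, -0.0659]  x^+=[1.3086, 0.8170]  P^+=[0.2548 -0.0035; -0.0035 0.1882]

x_post = [1.3086, 0.8170]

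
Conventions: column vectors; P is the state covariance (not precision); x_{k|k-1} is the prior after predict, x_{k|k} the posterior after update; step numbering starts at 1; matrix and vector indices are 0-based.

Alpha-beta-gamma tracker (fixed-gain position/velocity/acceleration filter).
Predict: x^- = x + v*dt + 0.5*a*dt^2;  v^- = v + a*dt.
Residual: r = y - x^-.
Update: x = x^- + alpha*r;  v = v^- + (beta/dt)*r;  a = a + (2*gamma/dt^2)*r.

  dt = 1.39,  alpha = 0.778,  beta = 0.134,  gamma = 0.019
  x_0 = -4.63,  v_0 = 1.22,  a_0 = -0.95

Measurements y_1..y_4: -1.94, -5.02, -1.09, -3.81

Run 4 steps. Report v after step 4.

v_post = -2.9953

step 1: x_pred=-3.8519  r=1.9119  x^+=-2.3645  v^+=0.0838  a^+=-0.9124
step 2: x_pred=-3.1294  r=-1.8906  x^+=-4.6003  v^+=-1.3667  a^+=-0.9496
step 3: x_pred=-7.4173  r=6.3273  x^+=-2.4947  v^+=-2.0766  a^+=-0.8251
step 4: x_pred=-6.1783  r=2.3683  x^+=-4.3358  v^+=-2.9953  a^+=-0.7786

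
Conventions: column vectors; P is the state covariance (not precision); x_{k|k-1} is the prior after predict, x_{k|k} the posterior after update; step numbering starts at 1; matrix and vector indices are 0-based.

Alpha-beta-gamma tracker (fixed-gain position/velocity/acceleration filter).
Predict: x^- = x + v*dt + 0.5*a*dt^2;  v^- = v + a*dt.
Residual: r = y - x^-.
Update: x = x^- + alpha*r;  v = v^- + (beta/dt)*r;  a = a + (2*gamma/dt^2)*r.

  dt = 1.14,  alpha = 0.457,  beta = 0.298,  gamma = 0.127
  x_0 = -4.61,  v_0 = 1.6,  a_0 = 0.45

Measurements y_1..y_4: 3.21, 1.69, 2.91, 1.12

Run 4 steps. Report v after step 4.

v_post = 0.9312

step 1: x_pred=-2.4936  r=5.7036  x^+=0.1130  v^+=3.6039  a^+=1.5647
step 2: x_pred=5.2382  r=-3.5482  x^+=3.6167  v^+=4.4602  a^+=0.8713
step 3: x_pred=9.2675  r=-6.3575  x^+=6.3621  v^+=3.7916  a^+=-0.3713
step 4: x_pred=10.4433  r=-9.3233  x^+=6.1825  v^+=0.9312  a^+=-2.1935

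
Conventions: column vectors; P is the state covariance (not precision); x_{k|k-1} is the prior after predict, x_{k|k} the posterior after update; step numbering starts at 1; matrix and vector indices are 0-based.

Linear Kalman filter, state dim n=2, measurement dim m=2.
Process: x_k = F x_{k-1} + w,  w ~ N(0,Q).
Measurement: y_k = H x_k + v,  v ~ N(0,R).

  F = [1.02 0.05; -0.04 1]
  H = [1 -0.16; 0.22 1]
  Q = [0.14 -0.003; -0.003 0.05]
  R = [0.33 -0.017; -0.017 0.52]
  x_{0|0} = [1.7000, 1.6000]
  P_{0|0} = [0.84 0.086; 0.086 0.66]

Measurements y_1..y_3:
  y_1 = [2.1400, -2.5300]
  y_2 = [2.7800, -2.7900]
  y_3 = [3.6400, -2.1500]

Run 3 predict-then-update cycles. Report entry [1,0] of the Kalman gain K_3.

step 1: x^-=[1.8140, 1.5320]  P^-=[1.0244 0.0833; 0.0833 0.7045]  S=[1.3457 0.1760; 0.1760 1.3107]  K=[0.7334 0.1370; -0.0957 0.5643]  nu=[0.5711, -4.4611]  x^+=[1.6216, -1.0400]  P^+=[0.2406 0.0058; 0.0058 0.2938]
step 2: x^-=[1.6021, -1.1049]  P^-=[0.3917 0.0078; 0.0078 0.3437]  S=[0.7280 0.0217; 0.0217 0.8861]  K=[0.5335 0.0930; -0.0765 0.3917]  nu=[1.0011, -2.0376]  x^+=[1.9468, -1.9796]  P^+=[0.1746 0.0009; 0.0009 0.2048]
step 3: x^-=[1.8867, -2.0574]  P^-=[0.3223 0.0010; 0.0010 0.2550]  S=[0.6585 0.0141; 0.0141 0.7910]  K=[0.4874 0.0822; -0.0674 0.3238]  nu=[1.4241, -0.5076]  x^+=[2.5391, -2.3178]  P^+=[0.1594 -0.0006; -0.0006 0.1697]

K[1,0] = -0.0674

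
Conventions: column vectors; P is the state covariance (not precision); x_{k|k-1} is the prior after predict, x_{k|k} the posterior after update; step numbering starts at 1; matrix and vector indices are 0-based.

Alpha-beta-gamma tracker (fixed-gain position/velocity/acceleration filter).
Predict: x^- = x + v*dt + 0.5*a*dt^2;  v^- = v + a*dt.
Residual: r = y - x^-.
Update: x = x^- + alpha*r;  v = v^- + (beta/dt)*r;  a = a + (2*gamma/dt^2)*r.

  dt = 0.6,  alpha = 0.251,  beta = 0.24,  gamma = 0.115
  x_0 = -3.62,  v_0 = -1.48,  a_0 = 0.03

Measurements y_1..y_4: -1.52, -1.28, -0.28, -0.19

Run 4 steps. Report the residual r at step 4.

step 1: x_pred=-4.5026  r=2.9826  x^+=-3.7540  v^+=-0.2690  a^+=1.9356
step 2: x_pred=-3.5669  r=2.2869  x^+=-2.9929  v^+=1.8071  a^+=3.3967
step 3: x_pred=-1.2972  r=1.0172  x^+=-1.0419  v^+=4.2520  a^+=4.0466
step 4: x_pred=2.2377  r=-2.4277  x^+=1.6283  v^+=5.7089  a^+=2.4955

resid = -2.4277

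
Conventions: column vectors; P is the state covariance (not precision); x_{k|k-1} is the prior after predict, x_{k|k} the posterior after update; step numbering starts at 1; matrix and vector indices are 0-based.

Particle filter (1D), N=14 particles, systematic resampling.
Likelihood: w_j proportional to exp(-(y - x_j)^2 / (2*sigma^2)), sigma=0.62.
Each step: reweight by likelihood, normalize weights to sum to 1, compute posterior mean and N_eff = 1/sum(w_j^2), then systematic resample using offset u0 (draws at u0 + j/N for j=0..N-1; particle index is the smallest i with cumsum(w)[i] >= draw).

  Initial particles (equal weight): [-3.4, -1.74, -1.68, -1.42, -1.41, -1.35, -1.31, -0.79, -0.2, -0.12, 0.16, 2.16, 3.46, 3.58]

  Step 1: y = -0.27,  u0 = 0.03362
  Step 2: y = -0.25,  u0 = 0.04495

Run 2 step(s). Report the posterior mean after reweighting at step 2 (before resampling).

step 1: w=[0.0000, 0.0136, 0.0170, 0.0405, 0.0417, 0.0496, 0.0554, 0.1592, 0.2249, 0.2198, 0.1780, 0.0001, 0.0000, 0.0000]  mean=-0.4768  Neff=6.0491  idx=[3, 4, 6, 7, 7, 8, 8, 8, 9, 9, 9, 9, 10, 10]
step 2: w=[0.0161, 0.0166, 0.0222, 0.0655, 0.0655, 0.0954, 0.0954, 0.0954, 0.0936, 0.0936, 0.0936, 0.0936, 0.0769, 0.0769]  mean=-0.2564  Neff=11.9436  idx=[2, 3, 5, 5, 6, 7, 8, 8, 9, 10, 11, 11, 12, 13]

post_mean = -0.2564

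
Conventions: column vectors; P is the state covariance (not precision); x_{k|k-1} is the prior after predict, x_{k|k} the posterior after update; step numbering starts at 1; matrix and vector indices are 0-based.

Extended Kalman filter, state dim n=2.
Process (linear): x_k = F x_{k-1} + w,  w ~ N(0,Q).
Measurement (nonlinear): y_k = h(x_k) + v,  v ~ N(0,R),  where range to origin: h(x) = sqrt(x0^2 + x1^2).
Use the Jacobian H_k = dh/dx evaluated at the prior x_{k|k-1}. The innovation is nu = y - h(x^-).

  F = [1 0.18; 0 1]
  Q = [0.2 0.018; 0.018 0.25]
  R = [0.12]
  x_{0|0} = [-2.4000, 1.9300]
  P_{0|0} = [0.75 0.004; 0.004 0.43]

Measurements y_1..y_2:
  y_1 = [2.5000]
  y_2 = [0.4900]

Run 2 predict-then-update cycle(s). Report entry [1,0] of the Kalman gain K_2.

step 1: x^-=[-2.0526, 1.9300]  P^-=[0.9654 0.0994; 0.0994 0.6800]  H_jac=[-0.7285 0.6850]  S=[0.8523]  K=[-0.7453; 0.4616]  nu=[-0.3175]  x^+=[-1.8160, 1.7835]  P^+=[0.4919 0.3926; 0.3926 0.4984]
step 2: x^-=[-1.4950, 1.7835]  P^-=[0.8494 0.5003; 0.5003 0.7484]  H_jac=[-0.6424 0.7664]  S=[0.4175]  K=[-0.3886; 0.6040]  nu=[-1.8372]  x^+=[-0.7810, 0.6738]  P^+=[0.7864 0.5983; 0.5983 0.5961]

K[1,0] = 0.6040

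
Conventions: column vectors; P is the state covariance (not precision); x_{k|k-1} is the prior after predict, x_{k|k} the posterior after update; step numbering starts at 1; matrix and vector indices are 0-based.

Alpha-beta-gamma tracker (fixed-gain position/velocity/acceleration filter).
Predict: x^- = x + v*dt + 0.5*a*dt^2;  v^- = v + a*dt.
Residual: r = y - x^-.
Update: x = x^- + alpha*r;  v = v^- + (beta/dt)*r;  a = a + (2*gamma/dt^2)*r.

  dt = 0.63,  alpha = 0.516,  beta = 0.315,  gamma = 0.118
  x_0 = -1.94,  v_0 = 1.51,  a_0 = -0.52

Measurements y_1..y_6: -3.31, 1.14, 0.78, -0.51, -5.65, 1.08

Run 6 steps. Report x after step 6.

step 1: x_pred=-1.0919  r=-2.2181  x^+=-2.2364  v^+=0.0733  a^+=-1.8389
step 2: x_pred=-2.5552  r=3.6952  x^+=-0.6485  v^+=0.7624  a^+=0.3583
step 3: x_pred=-0.0970  r=0.8770  x^+=0.3555  v^+=1.4266  a^+=0.8798
step 4: x_pred=1.4289  r=-1.9389  x^+=0.4284  v^+=1.0114  a^+=-0.2731
step 5: x_pred=1.0114  r=-6.6614  x^+=-2.4259  v^+=-2.4913  a^+=-4.2341
step 6: x_pred=-4.8357  r=5.9157  x^+=-1.7832  v^+=-2.2010  a^+=-0.7166

x_post = -1.7832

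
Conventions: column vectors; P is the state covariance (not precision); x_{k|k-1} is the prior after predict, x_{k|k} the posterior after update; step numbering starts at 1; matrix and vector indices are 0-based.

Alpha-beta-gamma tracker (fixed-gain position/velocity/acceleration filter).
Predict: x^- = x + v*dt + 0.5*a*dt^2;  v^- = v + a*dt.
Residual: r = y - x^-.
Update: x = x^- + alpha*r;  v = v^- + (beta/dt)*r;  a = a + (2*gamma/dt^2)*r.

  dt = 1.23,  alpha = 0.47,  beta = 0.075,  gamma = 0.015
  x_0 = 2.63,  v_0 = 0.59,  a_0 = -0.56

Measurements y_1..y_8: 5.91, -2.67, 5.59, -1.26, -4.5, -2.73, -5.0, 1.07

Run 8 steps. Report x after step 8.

x_post = -5.8402

step 1: x_pred=2.9321  r=2.9779  x^+=4.3317  v^+=0.0828  a^+=-0.5009
step 2: x_pred=4.0546  r=-6.7246  x^+=0.8940  v^+=-0.9434  a^+=-0.6343
step 3: x_pred=-0.7462  r=6.3362  x^+=2.2318  v^+=-1.3373  a^+=-0.5087
step 4: x_pred=0.2022  r=-1.4622  x^+=-0.4850  v^+=-2.0521  a^+=-0.5376
step 5: x_pred=-3.4157  r=-1.0843  x^+=-3.9253  v^+=-2.7795  a^+=-0.5591
step 6: x_pred=-7.7671  r=5.0371  x^+=-5.3996  v^+=-3.1601  a^+=-0.4593
step 7: x_pred=-9.6340  r=4.6340  x^+=-7.4560  v^+=-3.4424  a^+=-0.3674
step 8: x_pred=-11.9681  r=13.0381  x^+=-5.8402  v^+=-3.0993  a^+=-0.1088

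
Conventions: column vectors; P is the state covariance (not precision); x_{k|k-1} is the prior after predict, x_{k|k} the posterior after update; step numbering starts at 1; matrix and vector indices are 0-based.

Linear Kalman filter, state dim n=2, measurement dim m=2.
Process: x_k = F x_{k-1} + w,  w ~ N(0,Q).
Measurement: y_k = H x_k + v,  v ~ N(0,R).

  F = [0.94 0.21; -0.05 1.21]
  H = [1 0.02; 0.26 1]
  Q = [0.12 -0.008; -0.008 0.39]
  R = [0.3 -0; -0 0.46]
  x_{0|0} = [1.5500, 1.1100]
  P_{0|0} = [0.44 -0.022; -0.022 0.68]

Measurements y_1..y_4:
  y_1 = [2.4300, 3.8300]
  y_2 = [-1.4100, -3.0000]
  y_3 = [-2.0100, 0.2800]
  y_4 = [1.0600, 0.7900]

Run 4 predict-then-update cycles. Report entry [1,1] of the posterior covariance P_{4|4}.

P_post[1,1] = 0.2971

step 1: x^-=[1.6901, 1.2656]  P^-=[0.5301 0.1193; 0.1193 1.3894]  S=[0.8354 0.2855; 0.2855 1.9472]  K=[0.6235 0.0406; -0.0771 0.7407]  nu=[0.7146, 2.1250]  x^+=[2.2220, 2.7846]  P^+=[0.1876 -0.0301; -0.0301 0.3486]
step 2: x^-=[2.6734, 3.2582]  P^-=[0.2893 0.0378; 0.0378 0.9044]  S=[0.5912 0.1313; 0.1313 1.4037]  K=[0.4828 0.0354; -0.0512 0.6561]  nu=[-4.1486, -6.9533]  x^+=[0.4246, -1.0918]  P^+=[0.1453 -0.0215; -0.0215 0.3074]
step 3: x^-=[0.1699, -1.3423]  P^-=[0.2534 0.0391; 0.0391 0.8430]  S=[0.5553 0.1220; 0.1220 1.3405]  K=[0.4495 0.0374; -0.0399 0.6401]  nu=[-2.1530, 1.5781]  x^+=[-0.7390, -0.2461]  P^+=[0.1352 -0.0180; -0.0180 0.2991]
step 4: x^-=[-0.7464, -0.2608]  P^-=[0.2456 0.0414; 0.0414 0.8305]  S=[0.5476 0.1221; 0.1221 1.3286]  K=[0.4414 0.0387; -0.0360 0.6365]  nu=[1.8116, 1.2449]  x^+=[0.1014, 0.4664]  P^+=[0.1328 -0.0167; -0.0167 0.2971]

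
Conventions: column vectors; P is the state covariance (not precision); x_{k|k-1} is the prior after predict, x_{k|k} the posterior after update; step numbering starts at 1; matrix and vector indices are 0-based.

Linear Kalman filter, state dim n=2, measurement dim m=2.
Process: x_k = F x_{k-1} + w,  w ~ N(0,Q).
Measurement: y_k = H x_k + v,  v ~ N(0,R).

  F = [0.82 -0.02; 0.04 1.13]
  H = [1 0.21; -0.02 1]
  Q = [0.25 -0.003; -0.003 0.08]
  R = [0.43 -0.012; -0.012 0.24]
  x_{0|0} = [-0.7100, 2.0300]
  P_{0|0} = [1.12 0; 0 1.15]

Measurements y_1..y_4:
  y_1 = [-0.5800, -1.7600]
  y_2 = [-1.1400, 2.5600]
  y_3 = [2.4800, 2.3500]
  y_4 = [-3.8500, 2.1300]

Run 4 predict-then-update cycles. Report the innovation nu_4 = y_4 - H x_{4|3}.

innov = [-4.7255, 0.1115]

step 1: x^-=[-0.6228, 2.2655]  P^-=[1.0035 0.0077; 0.0077 1.5502]  S=[1.5052 0.3012; 0.3012 1.7903]  K=[0.6925 -0.1234; 0.0499 0.8574]  nu=[-0.4330, -4.0380]  x^+=[-0.4244, -1.2183]  P^+=[0.3059 -0.0318; -0.0318 0.2045]
step 2: x^-=[-0.3236, -1.3937]  P^-=[0.4568 -0.0270; -0.0270 0.3388]  S=[0.8904 0.0231; 0.0231 0.5801]  K=[0.5088 -0.0826; 0.0344 0.5836]  nu=[-0.5237, 3.9472]  x^+=[-0.9162, 0.8920]  P^+=[0.2243 -0.0214; -0.0214 0.1392]
step 3: x^-=[-0.7691, 0.9714]  P^-=[0.4016 -0.0186; -0.0186 0.2562]  S=[0.8350 0.0152; 0.0152 0.4971]  K=[0.4775 -0.0683; 0.0327 0.5151]  nu=[3.0451, 1.3633]  x^+=[0.5917, 1.7733]  P^+=[0.2099 -0.0179; -0.0179 0.1229]
step 4: x^-=[0.4498, 2.0275]  P^-=[0.3918 -0.0155; -0.0155 0.2356]  S=[0.8257 0.0142; 0.0142 0.4764]  K=[0.4716 -0.0630; 0.0327 0.4943]  nu=[-4.7255, 0.1115]  x^+=[-1.7860, 1.9282]  P^+=[0.2071 -0.0166; -0.0166 0.1179]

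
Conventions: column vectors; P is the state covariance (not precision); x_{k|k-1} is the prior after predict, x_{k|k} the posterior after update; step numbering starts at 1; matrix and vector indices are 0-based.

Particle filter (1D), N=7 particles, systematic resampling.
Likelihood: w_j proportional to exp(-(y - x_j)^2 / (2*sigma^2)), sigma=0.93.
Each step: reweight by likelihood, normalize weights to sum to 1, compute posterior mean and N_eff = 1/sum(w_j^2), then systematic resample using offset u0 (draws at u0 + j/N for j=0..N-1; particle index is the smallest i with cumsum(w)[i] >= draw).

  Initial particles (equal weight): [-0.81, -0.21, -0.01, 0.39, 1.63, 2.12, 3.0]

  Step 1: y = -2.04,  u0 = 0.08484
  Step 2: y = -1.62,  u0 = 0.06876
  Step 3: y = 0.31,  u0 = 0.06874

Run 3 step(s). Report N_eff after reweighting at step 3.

step 1: w=[0.6070, 0.2100, 0.1344, 0.0479, 0.0006, 0.0001, 0.0000]  mean=-0.5173  Neff=2.3099  idx=[0, 0, 0, 0, 1, 1, 2]
step 2: w=[0.1904, 0.1904, 0.1904, 0.1904, 0.0881, 0.0881, 0.0622]  mean=-0.6545  Neff=6.0831  idx=[0, 1, 1, 2, 3, 4, 5]
step 3: w=[0.1172, 0.1172, 0.1172, 0.1172, 0.1172, 0.2070, 0.2070]  mean=-0.5616  Neff=6.4776  idx=[0, 1, 3, 4, 5, 5, 6]

N_eff = 6.4776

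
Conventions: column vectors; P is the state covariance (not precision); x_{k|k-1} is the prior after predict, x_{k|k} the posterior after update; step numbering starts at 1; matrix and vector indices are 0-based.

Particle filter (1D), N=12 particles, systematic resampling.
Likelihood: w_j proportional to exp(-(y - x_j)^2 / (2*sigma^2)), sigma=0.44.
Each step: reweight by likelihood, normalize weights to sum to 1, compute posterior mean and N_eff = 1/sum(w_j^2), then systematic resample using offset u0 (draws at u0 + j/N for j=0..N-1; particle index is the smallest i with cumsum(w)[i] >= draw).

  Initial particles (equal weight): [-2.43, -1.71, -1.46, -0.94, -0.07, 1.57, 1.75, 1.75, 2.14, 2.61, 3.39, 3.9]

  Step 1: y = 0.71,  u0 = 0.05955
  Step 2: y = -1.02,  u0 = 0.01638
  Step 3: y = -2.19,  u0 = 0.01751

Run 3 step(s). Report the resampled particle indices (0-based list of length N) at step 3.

step 1: w=[0.0000, 0.0000, 0.0000, 0.0018, 0.4290, 0.3057, 0.1264, 0.1264, 0.0105, 0.0002, 0.0000, 0.0000]  mean=0.9135  Neff=3.2304  idx=[4, 4, 4, 4, 4, 5, 5, 5, 5, 6, 7, 7]
step 2: w=[0.2000, 0.2000, 0.2000, 0.2000, 0.2000, 0.0000, 0.0000, 0.0000, 0.0000, 0.0000, 0.0000, 0.0000]  mean=-0.0700  Neff=5.0000  idx=[0, 0, 0, 1, 1, 2, 2, 2, 3, 3, 4, 4]
step 3: w=[0.0833, 0.0833, 0.0833, 0.0833, 0.0833, 0.0833, 0.0833, 0.0833, 0.0833, 0.0833, 0.0833, 0.0833]  mean=-0.0700  Neff=12.0000  idx=[0, 1, 2, 3, 4, 5, 6, 7, 8, 9, 10, 11]

resampled_idx = [0, 1, 2, 3, 4, 5, 6, 7, 8, 9, 10, 11]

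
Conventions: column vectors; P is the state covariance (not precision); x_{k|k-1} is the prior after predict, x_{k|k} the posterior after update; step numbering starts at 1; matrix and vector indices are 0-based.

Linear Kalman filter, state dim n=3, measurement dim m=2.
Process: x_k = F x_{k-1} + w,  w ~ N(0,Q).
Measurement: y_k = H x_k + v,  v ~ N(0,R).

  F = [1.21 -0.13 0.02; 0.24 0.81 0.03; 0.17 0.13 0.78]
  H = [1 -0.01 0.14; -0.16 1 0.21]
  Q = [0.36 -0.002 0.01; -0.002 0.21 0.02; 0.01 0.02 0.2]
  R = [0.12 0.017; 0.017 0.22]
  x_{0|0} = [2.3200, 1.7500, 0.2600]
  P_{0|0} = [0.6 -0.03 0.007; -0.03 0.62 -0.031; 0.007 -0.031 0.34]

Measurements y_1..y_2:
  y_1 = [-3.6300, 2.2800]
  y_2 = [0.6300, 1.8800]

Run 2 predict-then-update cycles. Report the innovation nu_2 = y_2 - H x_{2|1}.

step 1: x^-=[2.5849, 1.9821, 0.8247]  P^-=[1.2590 0.0786 0.1339; 0.0786 0.6386 0.0943; 0.1339 0.0943 0.4289]  S=[1.4231 -0.0614; -0.0614 0.9152]  K=[0.8954 -0.0435; 0.0907 0.7117; 0.1437 0.1877]  nu=[-6.3105, 0.5383]  x^+=[-3.0891, 1.7928, 0.0189]  P^+=[0.1115 0.0302 -0.0318; 0.0302 0.1712 -0.0392; -0.0318 -0.0392 0.3706]
step 2: x^-=[-3.9705, 0.7113, -0.2773]  P^-=[0.5154 0.0394 0.0136; 0.0394 0.3384 0.0253; 0.0136 0.0253 0.4165]  S=[0.6466 -0.0111; -0.0111 0.5871]  K=[0.7986 -0.0534; 0.0711 0.5761; 0.1141 0.1905]  nu=[4.6464, 0.5916]  x^+=[-0.2915, 1.3825, 0.3656]  P^+=[0.1005 0.0258 -0.0377; 0.0258 0.1412 -0.0435; -0.0377 -0.0435 0.3873]

innov = [4.6464, 0.5916]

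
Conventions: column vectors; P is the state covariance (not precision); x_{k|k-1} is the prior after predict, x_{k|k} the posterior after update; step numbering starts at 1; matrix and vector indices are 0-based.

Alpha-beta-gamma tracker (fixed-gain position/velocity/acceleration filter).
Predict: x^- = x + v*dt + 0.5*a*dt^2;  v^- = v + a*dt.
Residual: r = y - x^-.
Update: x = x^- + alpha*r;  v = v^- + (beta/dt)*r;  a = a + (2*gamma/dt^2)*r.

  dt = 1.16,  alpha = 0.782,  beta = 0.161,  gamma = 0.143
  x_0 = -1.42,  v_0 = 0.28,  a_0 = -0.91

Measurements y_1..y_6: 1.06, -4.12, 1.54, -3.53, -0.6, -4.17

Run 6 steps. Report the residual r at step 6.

resid = -2.1315

step 1: x_pred=-1.7074  r=2.7674  x^+=0.4567  v^+=-0.3915  a^+=-0.3218
step 2: x_pred=-0.2139  r=-3.9061  x^+=-3.2685  v^+=-1.3069  a^+=-1.1520
step 3: x_pred=-5.5596  r=7.0996  x^+=-0.0077  v^+=-1.6579  a^+=0.3570
step 4: x_pred=-1.6907  r=-1.8393  x^+=-3.1290  v^+=-1.4991  a^+=-0.0340
step 5: x_pred=-4.8908  r=4.2908  x^+=-1.5354  v^+=-0.9429  a^+=0.8780
step 6: x_pred=-2.0385  r=-2.1315  x^+=-3.7053  v^+=-0.2203  a^+=0.4250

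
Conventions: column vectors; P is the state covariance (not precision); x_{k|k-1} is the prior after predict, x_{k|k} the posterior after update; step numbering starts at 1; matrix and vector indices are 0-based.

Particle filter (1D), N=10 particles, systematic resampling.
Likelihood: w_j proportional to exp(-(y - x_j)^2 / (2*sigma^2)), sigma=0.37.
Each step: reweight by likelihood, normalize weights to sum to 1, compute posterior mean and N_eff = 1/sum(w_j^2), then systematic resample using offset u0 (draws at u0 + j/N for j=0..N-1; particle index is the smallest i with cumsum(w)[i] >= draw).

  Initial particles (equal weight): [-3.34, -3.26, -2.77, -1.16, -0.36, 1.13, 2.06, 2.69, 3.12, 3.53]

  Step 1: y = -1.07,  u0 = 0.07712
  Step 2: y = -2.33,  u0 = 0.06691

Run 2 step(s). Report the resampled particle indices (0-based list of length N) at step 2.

step 1: w=[0.0000, 0.0000, 0.0000, 0.8595, 0.1404, 0.0000, 0.0000, 0.0000, 0.0000, 0.0000]  mean=-1.0477  Neff=1.3184  idx=[3, 3, 3, 3, 3, 3, 3, 3, 4, 4]
step 2: w=[0.1250, 0.1250, 0.1250, 0.1250, 0.1250, 0.1250, 0.1250, 0.1250, 0.0000, 0.0000]  mean=-1.1600  Neff=8.0004  idx=[0, 1, 2, 2, 3, 4, 5, 6, 6, 7]

resampled_idx = [0, 1, 2, 2, 3, 4, 5, 6, 6, 7]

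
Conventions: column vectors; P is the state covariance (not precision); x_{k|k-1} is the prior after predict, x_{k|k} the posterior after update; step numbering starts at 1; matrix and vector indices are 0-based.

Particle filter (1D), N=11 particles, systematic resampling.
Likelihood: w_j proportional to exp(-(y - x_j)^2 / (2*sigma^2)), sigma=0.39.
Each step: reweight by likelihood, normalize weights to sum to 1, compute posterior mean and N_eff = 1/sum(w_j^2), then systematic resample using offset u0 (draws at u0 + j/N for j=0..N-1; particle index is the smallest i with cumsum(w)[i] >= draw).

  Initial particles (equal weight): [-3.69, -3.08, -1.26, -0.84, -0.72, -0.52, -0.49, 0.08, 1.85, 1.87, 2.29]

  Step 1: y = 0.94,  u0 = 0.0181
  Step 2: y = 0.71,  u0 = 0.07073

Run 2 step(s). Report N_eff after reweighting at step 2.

step 1: w=[0.0000, 0.0000, 0.0000, 0.0001, 0.0005, 0.0042, 0.0056, 0.4058, 0.3034, 0.2688, 0.0115]  mean=1.1175  Neff=3.0377  idx=[7, 7, 7, 7, 7, 8, 8, 8, 9, 9, 9]
step 2: w=[0.1891, 0.1891, 0.1891, 0.1891, 0.1891, 0.0097, 0.0097, 0.0097, 0.0084, 0.0084, 0.0084]  mean=0.1766  Neff=5.5750  idx=[0, 0, 1, 1, 2, 2, 3, 3, 4, 4, 8]

N_eff = 5.5750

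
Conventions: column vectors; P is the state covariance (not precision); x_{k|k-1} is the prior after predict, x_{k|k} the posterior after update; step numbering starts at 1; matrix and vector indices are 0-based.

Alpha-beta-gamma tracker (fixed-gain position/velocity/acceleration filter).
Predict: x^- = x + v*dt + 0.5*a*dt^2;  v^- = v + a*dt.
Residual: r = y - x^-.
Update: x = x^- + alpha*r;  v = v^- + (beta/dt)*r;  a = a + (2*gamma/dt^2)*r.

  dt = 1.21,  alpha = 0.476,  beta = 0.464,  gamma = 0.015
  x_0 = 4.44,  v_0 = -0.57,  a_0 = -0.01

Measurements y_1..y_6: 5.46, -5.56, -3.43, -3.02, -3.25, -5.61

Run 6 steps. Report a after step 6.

a_post = 0.0480

step 1: x_pred=3.7430  r=1.7170  x^+=4.5603  v^+=0.0763  a^+=0.0252
step 2: x_pred=4.6711  r=-10.2311  x^+=-0.1989  v^+=-3.8165  a^+=-0.1845
step 3: x_pred=-4.9519  r=1.5219  x^+=-4.2275  v^+=-3.4561  a^+=-0.1533
step 4: x_pred=-8.5216  r=5.5016  x^+=-5.9028  v^+=-1.5319  a^+=-0.0405
step 5: x_pred=-7.7861  r=4.5361  x^+=-5.6269  v^+=0.1585  a^+=0.0524
step 6: x_pred=-5.3967  r=-0.2133  x^+=-5.4982  v^+=0.1401  a^+=0.0480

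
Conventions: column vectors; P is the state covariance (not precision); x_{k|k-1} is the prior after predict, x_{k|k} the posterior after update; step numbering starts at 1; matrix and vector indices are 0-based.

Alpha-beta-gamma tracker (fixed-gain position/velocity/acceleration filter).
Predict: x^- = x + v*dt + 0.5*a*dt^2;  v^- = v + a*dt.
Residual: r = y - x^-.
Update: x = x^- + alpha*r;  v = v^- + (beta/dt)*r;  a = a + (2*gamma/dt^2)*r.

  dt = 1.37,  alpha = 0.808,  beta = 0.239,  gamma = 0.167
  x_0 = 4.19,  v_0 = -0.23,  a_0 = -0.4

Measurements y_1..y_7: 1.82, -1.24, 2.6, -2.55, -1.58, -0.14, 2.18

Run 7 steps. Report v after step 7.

step 1: x_pred=3.4995  r=-1.6795  x^+=2.1425  v^+=-1.0710  a^+=-0.6989
step 2: x_pred=0.0193  r=-1.2593  x^+=-0.9982  v^+=-2.2482  a^+=-0.9230
step 3: x_pred=-4.9443  r=7.5443  x^+=1.1515  v^+=-2.1965  a^+=0.4196
step 4: x_pred=-1.4640  r=-1.0860  x^+=-2.3415  v^+=-1.8112  a^+=0.2263
step 5: x_pred=-4.6104  r=3.0304  x^+=-2.1618  v^+=-0.9725  a^+=0.7656
step 6: x_pred=-2.7757  r=2.6357  x^+=-0.6460  v^+=0.5362  a^+=1.2346
step 7: x_pred=1.2471  r=0.9329  x^+=2.0009  v^+=2.3903  a^+=1.4006

v_post = 2.3903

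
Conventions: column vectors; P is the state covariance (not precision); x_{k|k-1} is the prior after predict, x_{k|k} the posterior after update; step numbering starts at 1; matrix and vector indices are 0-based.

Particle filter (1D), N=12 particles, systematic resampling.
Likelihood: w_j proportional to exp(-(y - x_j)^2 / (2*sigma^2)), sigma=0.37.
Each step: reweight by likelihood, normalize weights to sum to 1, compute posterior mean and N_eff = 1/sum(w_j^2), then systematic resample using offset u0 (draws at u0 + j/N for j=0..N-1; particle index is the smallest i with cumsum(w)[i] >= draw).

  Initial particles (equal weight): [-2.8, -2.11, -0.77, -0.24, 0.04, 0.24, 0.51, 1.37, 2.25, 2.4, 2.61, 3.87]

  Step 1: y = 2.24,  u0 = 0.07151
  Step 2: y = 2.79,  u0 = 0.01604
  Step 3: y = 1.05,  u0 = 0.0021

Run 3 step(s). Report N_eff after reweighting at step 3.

N_eff = 5.7003

step 1: w=[0.0000, 0.0000, 0.0000, 0.0000, 0.0000, 0.0000, 0.0000, 0.0244, 0.3875, 0.3530, 0.2351, 0.0000]  mean=2.3661  Neff=3.0249  idx=[8, 8, 8, 8, 8, 9, 9, 9, 9, 10, 10, 10]
step 2: w=[0.0516, 0.0516, 0.0516, 0.0516, 0.0516, 0.0858, 0.0858, 0.0858, 0.0858, 0.1329, 0.1329, 0.1329]  mean=2.4451  Neff=10.4409  idx=[0, 1, 3, 5, 6, 7, 8, 8, 9, 10, 10, 11]
step 3: w=[0.2303, 0.2303, 0.2303, 0.0570, 0.0570, 0.0570, 0.0570, 0.0570, 0.0061, 0.0061, 0.0061, 0.0061]  mean=2.3015  Neff=5.7003  idx=[0, 0, 0, 1, 1, 1, 2, 2, 2, 4, 5, 7]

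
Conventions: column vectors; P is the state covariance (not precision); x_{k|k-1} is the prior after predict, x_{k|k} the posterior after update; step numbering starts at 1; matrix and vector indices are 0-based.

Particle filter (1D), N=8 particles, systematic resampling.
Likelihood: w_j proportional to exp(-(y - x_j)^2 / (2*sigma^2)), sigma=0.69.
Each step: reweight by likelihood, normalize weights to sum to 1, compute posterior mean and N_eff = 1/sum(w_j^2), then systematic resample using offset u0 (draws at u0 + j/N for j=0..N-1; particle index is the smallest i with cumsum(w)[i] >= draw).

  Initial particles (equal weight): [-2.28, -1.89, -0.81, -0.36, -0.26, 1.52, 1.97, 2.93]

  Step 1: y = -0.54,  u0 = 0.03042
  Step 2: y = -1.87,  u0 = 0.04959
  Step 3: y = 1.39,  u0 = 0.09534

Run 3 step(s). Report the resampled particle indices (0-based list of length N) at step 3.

step 1: w=[0.0138, 0.0489, 0.3071, 0.3205, 0.3054, 0.0038, 0.0004, 0.0000]  mean=-0.5607  Neff=3.4141  idx=[1, 2, 2, 3, 3, 3, 4, 4]
step 2: w=[0.4950, 0.1522, 0.1522, 0.0452, 0.0452, 0.0452, 0.0326, 0.0326]  mean=-1.2478  Neff=3.3377  idx=[0, 0, 0, 0, 1, 2, 3, 5]
step 3: w=[0.0001, 0.0001, 0.0001, 0.0001, 0.0669, 0.0669, 0.4328, 0.4328]  mean=-0.4211  Neff=2.6069  idx=[5, 6, 6, 6, 7, 7, 7, 7]

resampled_idx = [5, 6, 6, 6, 7, 7, 7, 7]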